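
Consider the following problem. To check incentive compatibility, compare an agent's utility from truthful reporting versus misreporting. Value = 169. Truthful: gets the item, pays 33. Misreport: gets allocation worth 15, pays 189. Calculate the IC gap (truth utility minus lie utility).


Step 1: U(truth) = value - payment = 169 - 33 = 136
Step 2: U(lie) = allocation - payment = 15 - 189 = -174
Step 3: IC gap = 136 - (-174) = 310

310


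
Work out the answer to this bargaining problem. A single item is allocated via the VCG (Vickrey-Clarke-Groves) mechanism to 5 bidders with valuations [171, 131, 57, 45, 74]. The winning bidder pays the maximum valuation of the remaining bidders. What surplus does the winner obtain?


Step 1: The winner is the agent with the highest value: agent 0 with value 171
Step 2: Values of other agents: [131, 57, 45, 74]
Step 3: VCG payment = max of others' values = 131
Step 4: Surplus = 171 - 131 = 40

40


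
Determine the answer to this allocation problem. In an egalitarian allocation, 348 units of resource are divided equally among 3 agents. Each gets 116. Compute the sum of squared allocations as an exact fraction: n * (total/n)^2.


Step 1: Each agent's share = 348/3 = 116
Step 2: Square of each share = (116)^2 = 13456
Step 3: Sum of squares = 3 * 13456 = 40368

40368


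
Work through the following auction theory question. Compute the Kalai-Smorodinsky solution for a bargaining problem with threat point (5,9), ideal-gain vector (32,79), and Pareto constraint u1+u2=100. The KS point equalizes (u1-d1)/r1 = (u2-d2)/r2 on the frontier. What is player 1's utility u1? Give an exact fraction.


Step 1: At the KS point, (u1-d1)/r1 = (u2-d2)/r2 = t and u1+u2 = 100
Step 2: u1 = d1 + r1*t and u2 = d2 + r2*t, so (d1 + r1*t) + (d2 + r2*t) = 100
Step 3: t = (100 - 5 - 9)/(32 + 79) = 86/111
Step 4: u1 = d1 + r1*t = 5 + 32 * 86/111 = 3307/111
Step 5: (Check: u2 = d2 + r2*t = 7793/111; u1+u2 = 3307/111 + 7793/111 = 100, on the frontier.)

3307/111


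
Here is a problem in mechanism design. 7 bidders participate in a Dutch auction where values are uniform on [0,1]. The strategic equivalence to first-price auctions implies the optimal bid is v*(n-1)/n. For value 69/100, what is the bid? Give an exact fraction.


Step 1: Dutch auctions are strategically equivalent to first-price auctions
Step 2: The equilibrium bid is b(v) = v*(n-1)/n
Step 3: b = 69/100 * 6/7
Step 4: b = 207/350

207/350


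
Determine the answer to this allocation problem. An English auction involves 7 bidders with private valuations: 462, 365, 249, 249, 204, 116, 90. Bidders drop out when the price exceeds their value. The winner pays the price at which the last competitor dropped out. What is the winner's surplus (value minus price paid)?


Step 1: Identify the highest value: 462
Step 2: Identify the second-highest value: 365
Step 3: The final price = second-highest value = 365
Step 4: Surplus = 462 - 365 = 97

97


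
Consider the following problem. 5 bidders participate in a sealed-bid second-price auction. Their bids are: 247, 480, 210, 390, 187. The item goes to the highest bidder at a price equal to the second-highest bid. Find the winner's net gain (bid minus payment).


Step 1: Sort bids in descending order: 480, 390, 247, 210, 187
Step 2: The winning bid is the highest: 480
Step 3: The payment equals the second-highest bid: 390
Step 4: Surplus = winner's bid - payment = 480 - 390 = 90

90


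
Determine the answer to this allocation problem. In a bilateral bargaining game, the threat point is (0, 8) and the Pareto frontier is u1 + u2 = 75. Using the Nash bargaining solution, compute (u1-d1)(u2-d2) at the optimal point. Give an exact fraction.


Step 1: The Nash solution splits surplus symmetrically above the disagreement point
Step 2: u1 = (total + d1 - d2)/2 = (75 + 0 - 8)/2 = 67/2
Step 3: u2 = (total - d1 + d2)/2 = (75 - 0 + 8)/2 = 83/2
Step 4: Nash product = (67/2 - 0) * (83/2 - 8)
Step 5: = 67/2 * 67/2 = 4489/4

4489/4


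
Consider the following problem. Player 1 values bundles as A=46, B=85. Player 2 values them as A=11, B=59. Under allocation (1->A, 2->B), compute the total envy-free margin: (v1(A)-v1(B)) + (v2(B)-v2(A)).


Step 1: Player 1's margin = v1(A) - v1(B) = 46 - 85 = -39
Step 2: Player 2's margin = v2(B) - v2(A) = 59 - 11 = 48
Step 3: Total margin = -39 + 48 = 9

9


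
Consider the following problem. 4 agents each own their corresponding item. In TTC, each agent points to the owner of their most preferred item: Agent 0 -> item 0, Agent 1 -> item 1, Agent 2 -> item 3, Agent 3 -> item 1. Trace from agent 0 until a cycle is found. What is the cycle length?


Step 1: Trace the pointer graph from agent 0: 0 -> 0
Step 2: A cycle is detected when we revisit agent 0
Step 3: The cycle is: 0 -> 0
Step 4: Cycle length = 1

1


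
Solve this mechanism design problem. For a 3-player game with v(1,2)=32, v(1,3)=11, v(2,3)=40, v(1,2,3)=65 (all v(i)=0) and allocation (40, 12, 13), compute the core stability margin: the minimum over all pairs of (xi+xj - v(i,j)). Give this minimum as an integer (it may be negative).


Step 1: Slack for coalition (1,2): x1+x2 - v12 = 52 - 32 = 20
Step 2: Slack for coalition (1,3): x1+x3 - v13 = 53 - 11 = 42
Step 3: Slack for coalition (2,3): x2+x3 - v23 = 25 - 40 = -15
Step 4: Minimum slack = min(20, 42, -15) = -15, attained by (2,3); coalition (2,3) can block (slack < 0), so the allocation is not in the core

-15


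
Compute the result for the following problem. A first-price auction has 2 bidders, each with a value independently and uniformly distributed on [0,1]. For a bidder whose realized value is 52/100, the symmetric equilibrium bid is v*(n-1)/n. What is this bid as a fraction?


Step 1: The symmetric BNE bidding function is b(v) = v * (n-1) / n
Step 2: Substitute v = 13/25 and n = 2
Step 3: b = 13/25 * 1/2
Step 4: b = 13/50

13/50


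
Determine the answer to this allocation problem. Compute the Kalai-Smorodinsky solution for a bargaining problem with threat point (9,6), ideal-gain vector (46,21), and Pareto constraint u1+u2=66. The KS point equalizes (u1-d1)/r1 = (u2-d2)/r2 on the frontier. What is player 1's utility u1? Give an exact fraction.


Step 1: At the KS point, (u1-d1)/r1 = (u2-d2)/r2 = t and u1+u2 = 66
Step 2: u1 = d1 + r1*t and u2 = d2 + r2*t, so (d1 + r1*t) + (d2 + r2*t) = 66
Step 3: t = (66 - 9 - 6)/(46 + 21) = 51/67
Step 4: u1 = d1 + r1*t = 9 + 46 * 51/67 = 2949/67
Step 5: (Check: u2 = d2 + r2*t = 1473/67; u1+u2 = 2949/67 + 1473/67 = 66, on the frontier.)

2949/67


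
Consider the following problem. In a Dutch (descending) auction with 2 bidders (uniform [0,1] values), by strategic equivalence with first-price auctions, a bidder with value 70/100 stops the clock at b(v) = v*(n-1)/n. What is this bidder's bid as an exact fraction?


Step 1: Dutch auctions are strategically equivalent to first-price auctions
Step 2: The equilibrium bid is b(v) = v*(n-1)/n
Step 3: b = 7/10 * 1/2
Step 4: b = 7/20

7/20


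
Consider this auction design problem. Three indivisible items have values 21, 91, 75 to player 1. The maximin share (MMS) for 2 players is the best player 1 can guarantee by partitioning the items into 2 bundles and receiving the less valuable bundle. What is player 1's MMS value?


Step 1: Item values = 21, 91, 75
Step 2: Enumerate all 2-bundle partitions and take the smaller bundle:
  Partition 1: {21} vs {91,75} -> bundles 21, 166; min = 21
  Partition 2: {91} vs {21,75} -> bundles 91, 96; min = 91
  Partition 3: {75} vs {21,91} -> bundles 75, 112; min = 75
Step 3: MMS = max(21, 91, 75) = 91

91


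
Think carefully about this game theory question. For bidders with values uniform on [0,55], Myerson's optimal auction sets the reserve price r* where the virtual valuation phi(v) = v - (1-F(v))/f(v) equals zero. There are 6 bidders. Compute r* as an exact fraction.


Step 1: For U[0,55], F(v) = v/55 and f(v) = 1/55
Step 2: phi(v) = v - (1 - v/55)/(1/55) = v - (55 - v) = 2v - 55
Step 3: Set phi(r*) = 0: 2r* - 55 = 0
Step 4: r* = 55/2 (the number of bidders n = 6 does not enter)

55/2


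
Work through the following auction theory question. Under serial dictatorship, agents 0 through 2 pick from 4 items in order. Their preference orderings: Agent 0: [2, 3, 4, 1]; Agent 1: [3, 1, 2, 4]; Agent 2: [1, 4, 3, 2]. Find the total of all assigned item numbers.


Step 1: Agent 0 picks item 2
Step 2: Agent 1 picks item 3
Step 3: Agent 2 picks item 1
Step 4: Sum = 2 + 3 + 1 = 6

6


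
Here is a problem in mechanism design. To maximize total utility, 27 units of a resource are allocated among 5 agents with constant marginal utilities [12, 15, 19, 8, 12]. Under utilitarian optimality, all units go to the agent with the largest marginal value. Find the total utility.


Step 1: The marginal utilities are [12, 15, 19, 8, 12]
Step 2: The highest marginal utility is 19
Step 3: All 27 units go to that agent
Step 4: Total utility = 19 * 27 = 513

513


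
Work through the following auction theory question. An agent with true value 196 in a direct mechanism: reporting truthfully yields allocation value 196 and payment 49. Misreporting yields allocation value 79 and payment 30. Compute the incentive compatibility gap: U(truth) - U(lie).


Step 1: U(truth) = value - payment = 196 - 49 = 147
Step 2: U(lie) = allocation - payment = 79 - 30 = 49
Step 3: IC gap = 147 - 49 = 98

98


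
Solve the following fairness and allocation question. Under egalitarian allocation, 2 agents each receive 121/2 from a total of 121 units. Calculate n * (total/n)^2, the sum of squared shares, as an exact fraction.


Step 1: Each agent's share = 121/2
Step 2: Square of each share = (121/2)^2 = 14641/4
Step 3: Sum of squares = 2 * 14641/4 = 14641/2

14641/2


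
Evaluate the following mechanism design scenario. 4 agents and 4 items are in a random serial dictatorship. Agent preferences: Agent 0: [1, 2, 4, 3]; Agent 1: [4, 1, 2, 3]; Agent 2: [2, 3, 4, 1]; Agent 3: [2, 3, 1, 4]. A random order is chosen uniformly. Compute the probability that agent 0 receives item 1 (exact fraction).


Step 1: Agent 0 wants item 1
Step 2: There are 24 possible orderings of agents
Step 3: In 24 orderings, agent 0 gets item 1
Step 4: Probability = 24/24 = 1

1


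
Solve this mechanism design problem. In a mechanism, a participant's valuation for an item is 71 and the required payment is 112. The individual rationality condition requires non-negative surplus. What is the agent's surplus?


Step 1: Surplus = value - payment = 71 - 112 = -41
Step 2: IR is violated (surplus < 0)

-41


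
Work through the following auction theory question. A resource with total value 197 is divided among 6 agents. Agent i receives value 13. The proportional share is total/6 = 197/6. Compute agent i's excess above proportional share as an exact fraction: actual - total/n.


Step 1: Proportional share = 197/6
Step 2: Agent's actual allocation = 13
Step 3: Excess = 13 - 197/6 = -119/6

-119/6


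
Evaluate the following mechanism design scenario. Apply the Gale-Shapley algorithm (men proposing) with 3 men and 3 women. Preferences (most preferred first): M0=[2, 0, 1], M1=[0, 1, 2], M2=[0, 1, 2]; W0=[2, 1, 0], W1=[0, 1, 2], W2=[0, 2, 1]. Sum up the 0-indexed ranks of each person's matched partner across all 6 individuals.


Step 1: Run Gale-Shapley (men propose, women hold best offer):
  M0 proposes to W2; she accepts
  M1 proposes to W0; she accepts
  M2 proposes to W0; she switches from M1
  M1 proposes to W1; she accepts
Step 2: Final matching: W0-M2, W1-M1, W2-M0
Step 3: 0-indexed ranks (man's rank of his match, then woman's): 0 + 0 + 1 + 1 + 0 + 0
Step 4: Total rank sum = 2

2


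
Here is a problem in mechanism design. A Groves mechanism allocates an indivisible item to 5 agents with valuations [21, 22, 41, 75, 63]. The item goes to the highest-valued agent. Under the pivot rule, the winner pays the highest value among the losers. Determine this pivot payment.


Step 1: The efficient winner is agent 3 with value 75
Step 2: Other agents' values: [21, 22, 41, 63]
Step 3: Pivot payment = max(others) = 63
Step 4: The winner pays 63

63


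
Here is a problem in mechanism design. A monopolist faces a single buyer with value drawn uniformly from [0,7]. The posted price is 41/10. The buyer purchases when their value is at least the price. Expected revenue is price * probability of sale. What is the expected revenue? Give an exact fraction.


Step 1: Posted price r = 41/10, value support [0,7]
Step 2: P(v >= r) = (7 - 41/10)/7 = 29/70
Step 3: Expected revenue = r * P(v >= r) = 41/10 * 29/70
Step 4: Revenue = 1189/700

1189/700


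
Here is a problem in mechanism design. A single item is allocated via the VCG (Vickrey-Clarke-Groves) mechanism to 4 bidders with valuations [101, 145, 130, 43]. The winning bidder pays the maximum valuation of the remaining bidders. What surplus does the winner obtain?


Step 1: The winner is the agent with the highest value: agent 1 with value 145
Step 2: Values of other agents: [101, 130, 43]
Step 3: VCG payment = max of others' values = 130
Step 4: Surplus = 145 - 130 = 15

15


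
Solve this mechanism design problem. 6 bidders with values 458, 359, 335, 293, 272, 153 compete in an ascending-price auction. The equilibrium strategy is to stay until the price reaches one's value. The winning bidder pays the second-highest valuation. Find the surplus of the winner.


Step 1: Identify the highest value: 458
Step 2: Identify the second-highest value: 359
Step 3: The final price = second-highest value = 359
Step 4: Surplus = 458 - 359 = 99

99


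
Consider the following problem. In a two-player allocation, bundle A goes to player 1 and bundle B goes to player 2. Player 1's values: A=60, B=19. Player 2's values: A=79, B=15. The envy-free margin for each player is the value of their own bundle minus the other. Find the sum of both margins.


Step 1: Player 1's margin = v1(A) - v1(B) = 60 - 19 = 41
Step 2: Player 2's margin = v2(B) - v2(A) = 15 - 79 = -64
Step 3: Total margin = 41 + -64 = -23

-23


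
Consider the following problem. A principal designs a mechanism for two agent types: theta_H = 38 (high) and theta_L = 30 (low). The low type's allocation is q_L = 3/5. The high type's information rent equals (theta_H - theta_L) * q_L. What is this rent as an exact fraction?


Step 1: theta_H - theta_L = 38 - 30 = 8
Step 2: Information rent = (theta_H - theta_L) * q_L
Step 3: = 8 * 3/5
Step 4: = 24/5

24/5


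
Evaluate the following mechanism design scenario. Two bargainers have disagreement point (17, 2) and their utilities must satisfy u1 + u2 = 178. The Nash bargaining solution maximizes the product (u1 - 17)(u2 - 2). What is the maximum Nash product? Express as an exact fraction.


Step 1: The Nash solution splits surplus symmetrically above the disagreement point
Step 2: u1 = (total + d1 - d2)/2 = (178 + 17 - 2)/2 = 193/2
Step 3: u2 = (total - d1 + d2)/2 = (178 - 17 + 2)/2 = 163/2
Step 4: Nash product = (193/2 - 17) * (163/2 - 2)
Step 5: = 159/2 * 159/2 = 25281/4

25281/4


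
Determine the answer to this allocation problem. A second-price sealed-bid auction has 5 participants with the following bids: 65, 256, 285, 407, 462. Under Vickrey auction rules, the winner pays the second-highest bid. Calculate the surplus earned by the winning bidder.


Step 1: Sort bids in descending order: 462, 407, 285, 256, 65
Step 2: The winning bid is the highest: 462
Step 3: The payment equals the second-highest bid: 407
Step 4: Surplus = winner's bid - payment = 462 - 407 = 55

55


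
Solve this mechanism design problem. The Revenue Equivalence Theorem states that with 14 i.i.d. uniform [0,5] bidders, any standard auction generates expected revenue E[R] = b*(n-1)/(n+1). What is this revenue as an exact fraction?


Step 1: By Revenue Equivalence, expected revenue = b*(n-1)/(n+1)
Step 2: Substituting n = 14, b = 5
Step 3: Revenue = 5*(14-1)/(14+1) = 5*13/15
Step 4: Revenue = 65/15 = 13/3

13/3


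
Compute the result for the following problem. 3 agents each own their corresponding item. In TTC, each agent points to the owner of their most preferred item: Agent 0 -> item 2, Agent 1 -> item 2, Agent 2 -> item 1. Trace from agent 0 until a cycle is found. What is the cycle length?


Step 1: Trace the pointer graph from agent 0: 0 -> 2 -> 1 -> 2
Step 2: A cycle is detected when we revisit agent 2
Step 3: The cycle is: 2 -> 1 -> 2
Step 4: Cycle length = 2

2


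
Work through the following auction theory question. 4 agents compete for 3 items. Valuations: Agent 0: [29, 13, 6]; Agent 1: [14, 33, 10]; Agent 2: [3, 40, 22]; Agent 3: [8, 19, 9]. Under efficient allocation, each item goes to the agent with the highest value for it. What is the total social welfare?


Step 1: For each item, find the maximum value among all agents.
Step 2: Item 0 -> Agent 0 (value 29)
Step 3: Item 1 -> Agent 2 (value 40)
Step 4: Item 2 -> Agent 2 (value 22)
Step 5: Total welfare = 29 + 40 + 22 = 91

91


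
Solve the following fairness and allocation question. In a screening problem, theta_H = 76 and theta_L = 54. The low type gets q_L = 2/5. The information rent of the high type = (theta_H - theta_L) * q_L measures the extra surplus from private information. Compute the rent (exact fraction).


Step 1: theta_H - theta_L = 76 - 54 = 22
Step 2: Information rent = (theta_H - theta_L) * q_L
Step 3: = 22 * 2/5
Step 4: = 44/5

44/5


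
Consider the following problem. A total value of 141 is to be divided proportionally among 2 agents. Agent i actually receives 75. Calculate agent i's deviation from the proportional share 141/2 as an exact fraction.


Step 1: Proportional share = 141/2
Step 2: Agent's actual allocation = 75
Step 3: Excess = 75 - 141/2 = 9/2

9/2


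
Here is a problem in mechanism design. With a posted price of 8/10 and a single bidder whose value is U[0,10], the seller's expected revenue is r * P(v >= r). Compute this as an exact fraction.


Step 1: Posted price r = 4/5, value support [0,10]
Step 2: P(v >= r) = (10 - 4/5)/10 = 23/25
Step 3: Expected revenue = r * P(v >= r) = 4/5 * 23/25
Step 4: Revenue = 92/125

92/125


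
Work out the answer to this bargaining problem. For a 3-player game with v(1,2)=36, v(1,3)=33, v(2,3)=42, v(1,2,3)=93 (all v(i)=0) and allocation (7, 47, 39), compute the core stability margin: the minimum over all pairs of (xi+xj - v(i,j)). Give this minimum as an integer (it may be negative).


Step 1: Slack for coalition (1,2): x1+x2 - v12 = 54 - 36 = 18
Step 2: Slack for coalition (1,3): x1+x3 - v13 = 46 - 33 = 13
Step 3: Slack for coalition (2,3): x2+x3 - v23 = 86 - 42 = 44
Step 4: Minimum slack = min(18, 13, 44) = 13, attained by (1,3); no pair can gain by deviating, so the allocation is in the core

13


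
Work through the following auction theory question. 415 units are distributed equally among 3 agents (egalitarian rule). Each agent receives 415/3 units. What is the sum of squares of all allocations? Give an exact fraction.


Step 1: Each agent's share = 415/3
Step 2: Square of each share = (415/3)^2 = 172225/9
Step 3: Sum of squares = 3 * 172225/9 = 172225/3

172225/3


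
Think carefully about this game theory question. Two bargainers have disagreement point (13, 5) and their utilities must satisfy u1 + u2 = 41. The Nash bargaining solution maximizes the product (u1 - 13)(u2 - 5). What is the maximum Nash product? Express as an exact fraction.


Step 1: The Nash solution splits surplus symmetrically above the disagreement point
Step 2: u1 = (total + d1 - d2)/2 = (41 + 13 - 5)/2 = 49/2
Step 3: u2 = (total - d1 + d2)/2 = (41 - 13 + 5)/2 = 33/2
Step 4: Nash product = (49/2 - 13) * (33/2 - 5)
Step 5: = 23/2 * 23/2 = 529/4

529/4


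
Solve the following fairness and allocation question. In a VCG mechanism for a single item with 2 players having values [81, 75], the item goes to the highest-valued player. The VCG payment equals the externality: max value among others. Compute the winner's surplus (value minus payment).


Step 1: The winner is the agent with the highest value: agent 0 with value 81
Step 2: Values of other agents: [75]
Step 3: VCG payment = max of others' values = 75
Step 4: Surplus = 81 - 75 = 6

6


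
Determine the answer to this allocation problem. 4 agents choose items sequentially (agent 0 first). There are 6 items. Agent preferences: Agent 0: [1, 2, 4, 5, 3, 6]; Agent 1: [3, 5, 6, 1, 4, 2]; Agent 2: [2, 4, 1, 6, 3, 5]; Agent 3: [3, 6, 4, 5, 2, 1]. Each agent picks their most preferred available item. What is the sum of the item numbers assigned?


Step 1: Agent 0 picks item 1
Step 2: Agent 1 picks item 3
Step 3: Agent 2 picks item 2
Step 4: Agent 3 picks item 6
Step 5: Sum = 1 + 3 + 2 + 6 = 12

12


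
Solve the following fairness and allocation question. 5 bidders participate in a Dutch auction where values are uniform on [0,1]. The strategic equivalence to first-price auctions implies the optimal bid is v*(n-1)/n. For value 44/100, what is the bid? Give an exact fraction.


Step 1: Dutch auctions are strategically equivalent to first-price auctions
Step 2: The equilibrium bid is b(v) = v*(n-1)/n
Step 3: b = 11/25 * 4/5
Step 4: b = 44/125

44/125


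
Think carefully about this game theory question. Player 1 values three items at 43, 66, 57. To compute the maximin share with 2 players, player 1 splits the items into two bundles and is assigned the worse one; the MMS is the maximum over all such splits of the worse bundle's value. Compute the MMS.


Step 1: Item values = 43, 66, 57
Step 2: Enumerate all 2-bundle partitions and take the smaller bundle:
  Partition 1: {43} vs {66,57} -> bundles 43, 123; min = 43
  Partition 2: {66} vs {43,57} -> bundles 66, 100; min = 66
  Partition 3: {57} vs {43,66} -> bundles 57, 109; min = 57
Step 3: MMS = max(43, 66, 57) = 66

66


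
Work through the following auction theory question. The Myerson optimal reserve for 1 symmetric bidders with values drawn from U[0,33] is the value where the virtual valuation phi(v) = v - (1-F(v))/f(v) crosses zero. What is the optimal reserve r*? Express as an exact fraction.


Step 1: For U[0,33], F(v) = v/33 and f(v) = 1/33
Step 2: phi(v) = v - (1 - v/33)/(1/33) = v - (33 - v) = 2v - 33
Step 3: Set phi(r*) = 0: 2r* - 33 = 0
Step 4: r* = 33/2 (the number of bidders n = 1 does not enter)

33/2


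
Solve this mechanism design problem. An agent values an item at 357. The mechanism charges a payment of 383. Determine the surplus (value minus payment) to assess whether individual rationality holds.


Step 1: Surplus = value - payment = 357 - 383 = -26
Step 2: IR is violated (surplus < 0)

-26


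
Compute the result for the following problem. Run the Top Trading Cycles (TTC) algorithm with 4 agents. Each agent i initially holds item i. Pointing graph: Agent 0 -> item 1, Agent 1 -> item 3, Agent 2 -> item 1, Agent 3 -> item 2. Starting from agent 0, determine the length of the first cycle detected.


Step 1: Trace the pointer graph from agent 0: 0 -> 1 -> 3 -> 2 -> 1
Step 2: A cycle is detected when we revisit agent 1
Step 3: The cycle is: 1 -> 3 -> 2 -> 1
Step 4: Cycle length = 3

3


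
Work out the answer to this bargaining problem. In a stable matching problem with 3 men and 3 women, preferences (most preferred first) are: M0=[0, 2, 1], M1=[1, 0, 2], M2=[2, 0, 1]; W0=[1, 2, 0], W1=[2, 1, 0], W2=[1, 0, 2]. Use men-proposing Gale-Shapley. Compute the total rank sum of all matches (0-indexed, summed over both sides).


Step 1: Run Gale-Shapley (men propose, women hold best offer):
  M0 proposes to W0; she accepts
  M1 proposes to W1; she accepts
  M2 proposes to W2; she accepts
Step 2: Final matching: W0-M0, W1-M1, W2-M2
Step 3: 0-indexed ranks (man's rank of his match, then woman's): 0 + 2 + 0 + 1 + 0 + 2
Step 4: Total rank sum = 5

5


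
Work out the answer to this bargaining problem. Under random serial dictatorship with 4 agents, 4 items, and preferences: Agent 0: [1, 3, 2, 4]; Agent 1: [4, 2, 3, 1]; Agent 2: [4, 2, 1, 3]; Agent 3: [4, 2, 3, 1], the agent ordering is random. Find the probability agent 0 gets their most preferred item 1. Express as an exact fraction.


Step 1: Agent 0 wants item 1
Step 2: There are 24 possible orderings of agents
Step 3: In 22 orderings, agent 0 gets item 1
Step 4: Probability = 22/24 = 11/12

11/12


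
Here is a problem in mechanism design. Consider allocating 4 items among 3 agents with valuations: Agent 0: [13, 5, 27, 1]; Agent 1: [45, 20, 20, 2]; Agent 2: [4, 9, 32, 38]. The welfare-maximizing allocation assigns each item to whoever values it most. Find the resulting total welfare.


Step 1: For each item, find the maximum value among all agents.
Step 2: Item 0 -> Agent 1 (value 45)
Step 3: Item 1 -> Agent 1 (value 20)
Step 4: Item 2 -> Agent 2 (value 32)
Step 5: Item 3 -> Agent 2 (value 38)
Step 6: Total welfare = 45 + 20 + 32 + 38 = 135

135


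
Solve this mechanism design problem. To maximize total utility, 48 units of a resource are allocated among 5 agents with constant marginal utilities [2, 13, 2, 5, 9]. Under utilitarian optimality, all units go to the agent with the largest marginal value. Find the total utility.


Step 1: The marginal utilities are [2, 13, 2, 5, 9]
Step 2: The highest marginal utility is 13
Step 3: All 48 units go to that agent
Step 4: Total utility = 13 * 48 = 624

624


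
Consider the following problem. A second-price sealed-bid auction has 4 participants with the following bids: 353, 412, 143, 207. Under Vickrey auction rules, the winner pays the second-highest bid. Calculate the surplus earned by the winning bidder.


Step 1: Sort bids in descending order: 412, 353, 207, 143
Step 2: The winning bid is the highest: 412
Step 3: The payment equals the second-highest bid: 353
Step 4: Surplus = winner's bid - payment = 412 - 353 = 59

59


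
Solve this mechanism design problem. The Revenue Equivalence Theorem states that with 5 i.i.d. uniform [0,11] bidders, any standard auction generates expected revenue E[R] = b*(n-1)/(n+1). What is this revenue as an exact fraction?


Step 1: By Revenue Equivalence, expected revenue = b*(n-1)/(n+1)
Step 2: Substituting n = 5, b = 11
Step 3: Revenue = 11*(5-1)/(5+1) = 11*4/6
Step 4: Revenue = 44/6 = 22/3

22/3


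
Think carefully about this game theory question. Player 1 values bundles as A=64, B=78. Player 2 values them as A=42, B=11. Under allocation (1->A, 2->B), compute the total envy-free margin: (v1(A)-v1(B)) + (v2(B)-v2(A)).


Step 1: Player 1's margin = v1(A) - v1(B) = 64 - 78 = -14
Step 2: Player 2's margin = v2(B) - v2(A) = 11 - 42 = -31
Step 3: Total margin = -14 + -31 = -45

-45


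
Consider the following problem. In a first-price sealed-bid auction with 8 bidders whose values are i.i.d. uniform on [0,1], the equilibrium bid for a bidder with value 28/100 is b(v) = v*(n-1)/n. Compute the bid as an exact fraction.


Step 1: The symmetric BNE bidding function is b(v) = v * (n-1) / n
Step 2: Substitute v = 7/25 and n = 8
Step 3: b = 7/25 * 7/8
Step 4: b = 49/200

49/200


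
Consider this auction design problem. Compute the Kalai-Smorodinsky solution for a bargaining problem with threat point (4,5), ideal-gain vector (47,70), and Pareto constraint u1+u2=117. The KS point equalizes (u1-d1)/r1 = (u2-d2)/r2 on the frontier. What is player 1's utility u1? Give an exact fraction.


Step 1: At the KS point, (u1-d1)/r1 = (u2-d2)/r2 = t and u1+u2 = 117
Step 2: u1 = d1 + r1*t and u2 = d2 + r2*t, so (d1 + r1*t) + (d2 + r2*t) = 117
Step 3: t = (117 - 4 - 5)/(47 + 70) = 108/117 = 12/13
Step 4: u1 = d1 + r1*t = 4 + 47 * 12/13 = 616/13
Step 5: (Check: u2 = d2 + r2*t = 905/13; u1+u2 = 616/13 + 905/13 = 117, on the frontier.)

616/13


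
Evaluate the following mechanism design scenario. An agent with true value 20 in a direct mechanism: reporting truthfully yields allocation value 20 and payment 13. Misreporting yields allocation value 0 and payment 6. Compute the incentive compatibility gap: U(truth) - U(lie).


Step 1: U(truth) = value - payment = 20 - 13 = 7
Step 2: U(lie) = allocation - payment = 0 - 6 = -6
Step 3: IC gap = 7 - (-6) = 13

13


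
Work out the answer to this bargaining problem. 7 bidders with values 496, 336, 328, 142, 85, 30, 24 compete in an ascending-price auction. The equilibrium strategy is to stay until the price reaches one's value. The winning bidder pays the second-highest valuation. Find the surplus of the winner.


Step 1: Identify the highest value: 496
Step 2: Identify the second-highest value: 336
Step 3: The final price = second-highest value = 336
Step 4: Surplus = 496 - 336 = 160

160


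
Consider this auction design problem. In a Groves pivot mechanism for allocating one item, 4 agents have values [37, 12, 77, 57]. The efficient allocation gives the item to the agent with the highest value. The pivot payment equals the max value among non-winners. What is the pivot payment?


Step 1: The efficient winner is agent 2 with value 77
Step 2: Other agents' values: [37, 12, 57]
Step 3: Pivot payment = max(others) = 57
Step 4: The winner pays 57

57


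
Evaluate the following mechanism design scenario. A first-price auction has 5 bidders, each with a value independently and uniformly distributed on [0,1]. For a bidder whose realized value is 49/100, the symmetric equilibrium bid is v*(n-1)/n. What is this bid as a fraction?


Step 1: The symmetric BNE bidding function is b(v) = v * (n-1) / n
Step 2: Substitute v = 49/100 and n = 5
Step 3: b = 49/100 * 4/5
Step 4: b = 49/125

49/125


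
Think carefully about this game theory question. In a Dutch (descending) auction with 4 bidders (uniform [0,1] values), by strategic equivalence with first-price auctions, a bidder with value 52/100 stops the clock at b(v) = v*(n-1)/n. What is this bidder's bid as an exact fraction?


Step 1: Dutch auctions are strategically equivalent to first-price auctions
Step 2: The equilibrium bid is b(v) = v*(n-1)/n
Step 3: b = 13/25 * 3/4
Step 4: b = 39/100

39/100


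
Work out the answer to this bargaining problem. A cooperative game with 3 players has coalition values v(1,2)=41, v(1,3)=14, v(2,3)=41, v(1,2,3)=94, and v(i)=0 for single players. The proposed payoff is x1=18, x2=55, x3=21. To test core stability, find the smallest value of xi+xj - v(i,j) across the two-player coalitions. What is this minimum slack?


Step 1: Slack for coalition (1,2): x1+x2 - v12 = 73 - 41 = 32
Step 2: Slack for coalition (1,3): x1+x3 - v13 = 39 - 14 = 25
Step 3: Slack for coalition (2,3): x2+x3 - v23 = 76 - 41 = 35
Step 4: Minimum slack = min(32, 25, 35) = 25, attained by (1,3); no pair can gain by deviating, so the allocation is in the core

25


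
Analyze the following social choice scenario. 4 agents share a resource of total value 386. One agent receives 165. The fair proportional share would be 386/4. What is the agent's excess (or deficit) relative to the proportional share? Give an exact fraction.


Step 1: Proportional share = 386/4 = 193/2
Step 2: Agent's actual allocation = 165
Step 3: Excess = 165 - 193/2 = 137/2

137/2


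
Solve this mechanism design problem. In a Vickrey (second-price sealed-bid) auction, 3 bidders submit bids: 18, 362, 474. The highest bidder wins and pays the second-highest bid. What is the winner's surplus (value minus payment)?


Step 1: Sort bids in descending order: 474, 362, 18
Step 2: The winning bid is the highest: 474
Step 3: The payment equals the second-highest bid: 362
Step 4: Surplus = winner's bid - payment = 474 - 362 = 112

112


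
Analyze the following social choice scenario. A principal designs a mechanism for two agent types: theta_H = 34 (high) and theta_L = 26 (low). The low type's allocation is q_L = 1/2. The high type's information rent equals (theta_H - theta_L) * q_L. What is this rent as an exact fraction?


Step 1: theta_H - theta_L = 34 - 26 = 8
Step 2: Information rent = (theta_H - theta_L) * q_L
Step 3: = 8 * 1/2
Step 4: = 4

4


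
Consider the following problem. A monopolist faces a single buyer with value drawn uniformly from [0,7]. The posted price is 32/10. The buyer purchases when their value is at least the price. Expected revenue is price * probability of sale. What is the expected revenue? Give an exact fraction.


Step 1: Posted price r = 16/5, value support [0,7]
Step 2: P(v >= r) = (7 - 16/5)/7 = 19/35
Step 3: Expected revenue = r * P(v >= r) = 16/5 * 19/35
Step 4: Revenue = 304/175

304/175


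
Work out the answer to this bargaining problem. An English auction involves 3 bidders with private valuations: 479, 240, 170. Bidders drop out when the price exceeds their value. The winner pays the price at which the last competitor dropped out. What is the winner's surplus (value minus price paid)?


Step 1: Identify the highest value: 479
Step 2: Identify the second-highest value: 240
Step 3: The final price = second-highest value = 240
Step 4: Surplus = 479 - 240 = 239

239


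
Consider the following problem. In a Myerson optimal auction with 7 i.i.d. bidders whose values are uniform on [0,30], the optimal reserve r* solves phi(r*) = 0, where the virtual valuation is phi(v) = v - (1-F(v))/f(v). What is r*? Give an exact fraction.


Step 1: For U[0,30], F(v) = v/30 and f(v) = 1/30
Step 2: phi(v) = v - (1 - v/30)/(1/30) = v - (30 - v) = 2v - 30
Step 3: Set phi(r*) = 0: 2r* - 30 = 0
Step 4: r* = 30/2 = 15 (the number of bidders n = 7 does not enter)

15


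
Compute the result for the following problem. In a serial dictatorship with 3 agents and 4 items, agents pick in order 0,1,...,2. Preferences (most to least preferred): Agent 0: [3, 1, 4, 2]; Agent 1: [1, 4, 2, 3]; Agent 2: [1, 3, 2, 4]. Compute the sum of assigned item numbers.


Step 1: Agent 0 picks item 3
Step 2: Agent 1 picks item 1
Step 3: Agent 2 picks item 2
Step 4: Sum = 3 + 1 + 2 = 6

6


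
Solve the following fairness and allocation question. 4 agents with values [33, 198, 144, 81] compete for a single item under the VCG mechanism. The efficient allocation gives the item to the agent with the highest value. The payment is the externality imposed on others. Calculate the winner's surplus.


Step 1: The winner is the agent with the highest value: agent 1 with value 198
Step 2: Values of other agents: [33, 144, 81]
Step 3: VCG payment = max of others' values = 144
Step 4: Surplus = 198 - 144 = 54

54


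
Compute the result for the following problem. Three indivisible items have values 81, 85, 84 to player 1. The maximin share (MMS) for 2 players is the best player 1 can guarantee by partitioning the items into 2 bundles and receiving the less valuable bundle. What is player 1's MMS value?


Step 1: Item values = 81, 85, 84
Step 2: Enumerate all 2-bundle partitions and take the smaller bundle:
  Partition 1: {81} vs {85,84} -> bundles 81, 169; min = 81
  Partition 2: {85} vs {81,84} -> bundles 85, 165; min = 85
  Partition 3: {84} vs {81,85} -> bundles 84, 166; min = 84
Step 3: MMS = max(81, 85, 84) = 85

85


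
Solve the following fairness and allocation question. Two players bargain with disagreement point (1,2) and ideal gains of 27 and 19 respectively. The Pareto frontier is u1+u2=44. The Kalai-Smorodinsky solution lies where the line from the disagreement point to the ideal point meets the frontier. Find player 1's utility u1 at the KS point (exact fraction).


Step 1: At the KS point, (u1-d1)/r1 = (u2-d2)/r2 = t and u1+u2 = 44
Step 2: u1 = d1 + r1*t and u2 = d2 + r2*t, so (d1 + r1*t) + (d2 + r2*t) = 44
Step 3: t = (44 - 1 - 2)/(27 + 19) = 41/46
Step 4: u1 = d1 + r1*t = 1 + 27 * 41/46 = 1153/46
Step 5: (Check: u2 = d2 + r2*t = 871/46; u1+u2 = 1153/46 + 871/46 = 44, on the frontier.)

1153/46


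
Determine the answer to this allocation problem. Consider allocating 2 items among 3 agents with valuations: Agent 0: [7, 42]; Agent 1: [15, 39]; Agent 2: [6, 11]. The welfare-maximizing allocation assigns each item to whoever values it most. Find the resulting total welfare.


Step 1: For each item, find the maximum value among all agents.
Step 2: Item 0 -> Agent 1 (value 15)
Step 3: Item 1 -> Agent 0 (value 42)
Step 4: Total welfare = 15 + 42 = 57

57


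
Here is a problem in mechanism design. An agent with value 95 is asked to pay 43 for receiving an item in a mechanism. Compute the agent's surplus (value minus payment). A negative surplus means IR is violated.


Step 1: Surplus = value - payment = 95 - 43 = 52
Step 2: IR is satisfied (surplus >= 0)

52


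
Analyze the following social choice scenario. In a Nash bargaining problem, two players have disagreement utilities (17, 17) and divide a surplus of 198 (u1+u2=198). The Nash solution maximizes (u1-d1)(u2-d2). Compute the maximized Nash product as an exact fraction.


Step 1: The Nash solution splits surplus symmetrically above the disagreement point
Step 2: u1 = (total + d1 - d2)/2 = (198 + 17 - 17)/2 = 99
Step 3: u2 = (total - d1 + d2)/2 = (198 - 17 + 17)/2 = 99
Step 4: Nash product = (99 - 17) * (99 - 17)
Step 5: = 82 * 82 = 6724

6724


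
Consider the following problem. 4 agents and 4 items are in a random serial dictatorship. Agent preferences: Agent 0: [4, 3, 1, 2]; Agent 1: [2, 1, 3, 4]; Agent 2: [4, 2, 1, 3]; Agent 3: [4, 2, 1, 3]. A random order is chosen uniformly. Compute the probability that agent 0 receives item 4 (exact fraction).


Step 1: Agent 0 wants item 4
Step 2: There are 24 possible orderings of agents
Step 3: In 8 orderings, agent 0 gets item 4
Step 4: Probability = 8/24 = 1/3

1/3


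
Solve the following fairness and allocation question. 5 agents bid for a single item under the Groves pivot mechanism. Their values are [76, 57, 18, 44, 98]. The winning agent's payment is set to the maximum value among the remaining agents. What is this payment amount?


Step 1: The efficient winner is agent 4 with value 98
Step 2: Other agents' values: [76, 57, 18, 44]
Step 3: Pivot payment = max(others) = 76
Step 4: The winner pays 76

76


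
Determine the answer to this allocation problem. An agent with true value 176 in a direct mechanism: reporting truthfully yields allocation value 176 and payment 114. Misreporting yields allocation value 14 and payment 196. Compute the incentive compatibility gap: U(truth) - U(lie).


Step 1: U(truth) = value - payment = 176 - 114 = 62
Step 2: U(lie) = allocation - payment = 14 - 196 = -182
Step 3: IC gap = 62 - (-182) = 244

244


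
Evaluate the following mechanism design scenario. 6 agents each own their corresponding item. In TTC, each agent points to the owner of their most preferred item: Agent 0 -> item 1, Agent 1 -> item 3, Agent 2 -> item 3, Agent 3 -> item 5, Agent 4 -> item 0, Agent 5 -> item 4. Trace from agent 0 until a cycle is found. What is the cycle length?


Step 1: Trace the pointer graph from agent 0: 0 -> 1 -> 3 -> 5 -> 4 -> 0
Step 2: A cycle is detected when we revisit agent 0
Step 3: The cycle is: 0 -> 1 -> 3 -> 5 -> 4 -> 0
Step 4: Cycle length = 5

5


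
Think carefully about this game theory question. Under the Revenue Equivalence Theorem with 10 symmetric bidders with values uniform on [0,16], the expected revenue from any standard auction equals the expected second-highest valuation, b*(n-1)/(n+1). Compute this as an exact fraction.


Step 1: By Revenue Equivalence, expected revenue = b*(n-1)/(n+1)
Step 2: Substituting n = 10, b = 16
Step 3: Revenue = 16*(10-1)/(10+1) = 16*9/11
Step 4: Revenue = 144/11

144/11


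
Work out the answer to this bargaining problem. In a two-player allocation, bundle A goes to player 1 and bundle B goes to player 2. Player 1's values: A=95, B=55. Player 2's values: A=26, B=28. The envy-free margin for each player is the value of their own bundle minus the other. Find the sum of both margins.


Step 1: Player 1's margin = v1(A) - v1(B) = 95 - 55 = 40
Step 2: Player 2's margin = v2(B) - v2(A) = 28 - 26 = 2
Step 3: Total margin = 40 + 2 = 42

42


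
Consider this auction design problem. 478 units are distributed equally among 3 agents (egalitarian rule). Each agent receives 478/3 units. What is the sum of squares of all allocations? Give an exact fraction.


Step 1: Each agent's share = 478/3
Step 2: Square of each share = (478/3)^2 = 228484/9
Step 3: Sum of squares = 3 * 228484/9 = 228484/3

228484/3
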